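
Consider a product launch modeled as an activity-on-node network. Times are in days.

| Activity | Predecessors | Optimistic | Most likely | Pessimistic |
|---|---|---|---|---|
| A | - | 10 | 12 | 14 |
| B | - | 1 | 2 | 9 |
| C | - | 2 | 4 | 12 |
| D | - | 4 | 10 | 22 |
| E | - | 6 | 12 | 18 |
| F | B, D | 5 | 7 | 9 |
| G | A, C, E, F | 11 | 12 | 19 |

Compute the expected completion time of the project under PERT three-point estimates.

te_A = (10 + 4·12 + 14)/6 = 72/6 = 12
te_B = (1 + 4·2 + 9)/6 = 18/6 = 3
te_C = (2 + 4·4 + 12)/6 = 30/6 = 5
te_D = (4 + 4·10 + 22)/6 = 66/6 = 11
te_E = (6 + 4·12 + 18)/6 = 72/6 = 12
te_F = (5 + 4·7 + 9)/6 = 42/6 = 7
te_G = (11 + 4·12 + 19)/6 = 78/6 = 13

Forward pass:
ES_A = 0; EF_A = 12
ES_B = 0; EF_B = 3
ES_C = 0; EF_C = 5
ES_D = 0; EF_D = 11
ES_E = 0; EF_E = 12
ES_F = max(EF_B=3, EF_D=11) = 11; EF_F = 11+7 = 18
ES_G = max(EF_A=12, EF_C=5, EF_E=12, EF_F=18) = 18; EF_G = 18+13 = 31
Expected project duration μ = 31 days. Critical path: D → F → G.

31 days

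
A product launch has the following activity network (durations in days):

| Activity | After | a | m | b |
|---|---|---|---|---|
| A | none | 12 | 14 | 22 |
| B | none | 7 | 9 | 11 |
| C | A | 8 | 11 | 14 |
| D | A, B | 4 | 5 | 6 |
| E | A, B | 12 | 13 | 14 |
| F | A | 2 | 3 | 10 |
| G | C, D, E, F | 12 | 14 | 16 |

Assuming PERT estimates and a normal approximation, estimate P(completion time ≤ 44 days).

te_A = (12 + 4·14 + 22)/6 = 90/6 = 15; σ²_A = ((22−12)/6)² = 2.778
te_B = (7 + 4·9 + 11)/6 = 54/6 = 9; σ²_B = ((11−7)/6)² = 0.444
te_C = (8 + 4·11 + 14)/6 = 66/6 = 11; σ²_C = ((14−8)/6)² = 1.000
te_D = (4 + 4·5 + 6)/6 = 30/6 = 5; σ²_D = ((6−4)/6)² = 0.111
te_E = (12 + 4·13 + 14)/6 = 78/6 = 13; σ²_E = ((14−12)/6)² = 0.111
te_F = (2 + 4·3 + 10)/6 = 24/6 = 4; σ²_F = ((10−2)/6)² = 1.778
te_G = (12 + 4·14 + 16)/6 = 84/6 = 14; σ²_G = ((16−12)/6)² = 0.444

Forward pass:
ES_A = 0; EF_A = 15
ES_B = 0; EF_B = 9
ES_C = 15; EF_C = 15+11 = 26
ES_D = max(EF_A=15, EF_B=9) = 15; EF_D = 15+5 = 20
ES_E = max(EF_A=15, EF_B=9) = 15; EF_E = 15+13 = 28
ES_F = 15; EF_F = 15+4 = 19
ES_G = max(EF_C=26, EF_D=20, EF_E=28, EF_F=19) = 28; EF_G = 28+14 = 42
Expected project duration μ = 42 days. Critical path: A → E → G.

Variance along critical path = 2.778 + 0.111 + 0.444 = 3.333; σ = √3.333 = 1.826 days.
Z = (44 − 42) / 1.826 = 1.095
P(T ≤ 44) = Φ(1.095) ≈ 0.863

0.863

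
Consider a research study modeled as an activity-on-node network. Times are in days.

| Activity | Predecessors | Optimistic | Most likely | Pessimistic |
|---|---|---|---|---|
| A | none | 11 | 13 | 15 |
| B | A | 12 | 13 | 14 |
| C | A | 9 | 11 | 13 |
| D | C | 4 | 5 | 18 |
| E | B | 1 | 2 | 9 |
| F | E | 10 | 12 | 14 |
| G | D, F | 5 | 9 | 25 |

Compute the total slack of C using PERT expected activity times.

te_A = (11 + 4·13 + 15)/6 = 78/6 = 13
te_B = (12 + 4·13 + 14)/6 = 78/6 = 13
te_C = (9 + 4·11 + 13)/6 = 66/6 = 11
te_D = (4 + 4·5 + 18)/6 = 42/6 = 7
te_E = (1 + 4·2 + 9)/6 = 18/6 = 3
te_F = (10 + 4·12 + 14)/6 = 72/6 = 12
te_G = (5 + 4·9 + 25)/6 = 66/6 = 11

Forward pass:
ES_A = 0; EF_A = 13
ES_B = 13; EF_B = 13+13 = 26
ES_C = 13; EF_C = 13+11 = 24
ES_D = 24; EF_D = 24+7 = 31
ES_E = 26; EF_E = 26+3 = 29
ES_F = 29; EF_F = 29+12 = 41
ES_G = max(EF_D=31, EF_F=41) = 41; EF_G = 41+11 = 52
Expected project duration μ = 52 days. Critical path: A → B → E → F → G.

Backward pass:
LF_G = 52; LS_G = 52−11 = 41
LF_F = LS_G = 41; LS_F = 41−12 = 29
LF_E = LS_F = 29; LS_E = 29−3 = 26
LF_D = LS_G = 41; LS_D = 41−7 = 34
LF_C = LS_D = 34; LS_C = 34−11 = 23
LF_B = LS_E = 26; LS_B = 26−13 = 13
LF_A = min(LS_B=13, LS_C=23) = 13; LS_A = 13−13 = 0
Slack_C = LS_C − ES_C = 23 − 13 = 10

10 days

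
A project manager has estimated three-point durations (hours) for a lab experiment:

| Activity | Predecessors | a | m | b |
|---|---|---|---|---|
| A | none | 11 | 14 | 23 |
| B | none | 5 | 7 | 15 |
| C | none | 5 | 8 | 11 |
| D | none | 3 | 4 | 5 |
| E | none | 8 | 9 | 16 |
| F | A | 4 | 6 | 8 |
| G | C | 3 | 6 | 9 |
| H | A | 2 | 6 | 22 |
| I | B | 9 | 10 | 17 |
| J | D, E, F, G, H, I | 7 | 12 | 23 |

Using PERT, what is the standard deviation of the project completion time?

te_A = (11 + 4·14 + 23)/6 = 90/6 = 15; σ²_A = ((23−11)/6)² = 4.000
te_B = (5 + 4·7 + 15)/6 = 48/6 = 8; σ²_B = ((15−5)/6)² = 2.778
te_C = (5 + 4·8 + 11)/6 = 48/6 = 8; σ²_C = ((11−5)/6)² = 1.000
te_D = (3 + 4·4 + 5)/6 = 24/6 = 4; σ²_D = ((5−3)/6)² = 0.111
te_E = (8 + 4·9 + 16)/6 = 60/6 = 10; σ²_E = ((16−8)/6)² = 1.778
te_F = (4 + 4·6 + 8)/6 = 36/6 = 6; σ²_F = ((8−4)/6)² = 0.444
te_G = (3 + 4·6 + 9)/6 = 36/6 = 6; σ²_G = ((9−3)/6)² = 1.000
te_H = (2 + 4·6 + 22)/6 = 48/6 = 8; σ²_H = ((22−2)/6)² = 11.111
te_I = (9 + 4·10 + 17)/6 = 66/6 = 11; σ²_I = ((17−9)/6)² = 1.778
te_J = (7 + 4·12 + 23)/6 = 78/6 = 13; σ²_J = ((23−7)/6)² = 7.111

Forward pass:
ES_A = 0; EF_A = 15
ES_B = 0; EF_B = 8
ES_C = 0; EF_C = 8
ES_D = 0; EF_D = 4
ES_E = 0; EF_E = 10
ES_F = 15; EF_F = 15+6 = 21
ES_G = 8; EF_G = 8+6 = 14
ES_H = 15; EF_H = 15+8 = 23
ES_I = 8; EF_I = 8+11 = 19
ES_J = max(EF_D=4, EF_E=10, EF_F=21, EF_G=14, EF_H=23, EF_I=19) = 23; EF_J = 23+13 = 36
Expected project duration μ = 36 hours. Critical path: A → H → J.

Variance along critical path = 4.000 + 11.111 + 7.111 = 22.222
σ = √22.222 = 4.714 hours

4.71 hours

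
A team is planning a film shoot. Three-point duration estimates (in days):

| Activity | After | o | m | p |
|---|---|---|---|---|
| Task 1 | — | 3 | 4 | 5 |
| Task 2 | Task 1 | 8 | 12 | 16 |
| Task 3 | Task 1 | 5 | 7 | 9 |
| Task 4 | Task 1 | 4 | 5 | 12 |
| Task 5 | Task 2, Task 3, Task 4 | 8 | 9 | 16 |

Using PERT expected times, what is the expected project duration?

26 days

te_Task 1 = (3 + 4·4 + 5)/6 = 24/6 = 4
te_Task 2 = (8 + 4·12 + 16)/6 = 72/6 = 12
te_Task 3 = (5 + 4·7 + 9)/6 = 42/6 = 7
te_Task 4 = (4 + 4·5 + 12)/6 = 36/6 = 6
te_Task 5 = (8 + 4·9 + 16)/6 = 60/6 = 10

Forward pass:
ES_Task 1 = 0; EF_Task 1 = 4
ES_Task 2 = 4; EF_Task 2 = 4+12 = 16
ES_Task 3 = 4; EF_Task 3 = 4+7 = 11
ES_Task 4 = 4; EF_Task 4 = 4+6 = 10
ES_Task 5 = max(EF_Task 2=16, EF_Task 3=11, EF_Task 4=10) = 16; EF_Task 5 = 16+10 = 26
Expected project duration μ = 26 days. Critical path: Task 1 → Task 2 → Task 5.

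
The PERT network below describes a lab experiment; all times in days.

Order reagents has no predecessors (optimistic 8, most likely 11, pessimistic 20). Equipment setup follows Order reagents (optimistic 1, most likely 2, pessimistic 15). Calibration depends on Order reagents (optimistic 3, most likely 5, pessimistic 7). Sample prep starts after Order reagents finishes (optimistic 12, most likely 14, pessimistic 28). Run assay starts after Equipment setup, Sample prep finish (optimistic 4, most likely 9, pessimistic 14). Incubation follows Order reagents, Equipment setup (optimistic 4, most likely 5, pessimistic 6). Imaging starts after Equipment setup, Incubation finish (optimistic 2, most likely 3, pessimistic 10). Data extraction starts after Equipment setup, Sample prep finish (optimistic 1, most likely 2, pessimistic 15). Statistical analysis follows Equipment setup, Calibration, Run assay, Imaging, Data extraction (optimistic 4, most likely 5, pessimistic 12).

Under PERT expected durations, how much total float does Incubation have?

te_Order reagents = (8 + 4·11 + 20)/6 = 72/6 = 12
te_Equipment setup = (1 + 4·2 + 15)/6 = 24/6 = 4
te_Calibration = (3 + 4·5 + 7)/6 = 30/6 = 5
te_Sample prep = (12 + 4·14 + 28)/6 = 96/6 = 16
te_Run assay = (4 + 4·9 + 14)/6 = 54/6 = 9
te_Incubation = (4 + 4·5 + 6)/6 = 30/6 = 5
te_Imaging = (2 + 4·3 + 10)/6 = 24/6 = 4
te_Data extraction = (1 + 4·2 + 15)/6 = 24/6 = 4
te_Statistical analysis = (4 + 4·5 + 12)/6 = 36/6 = 6

Forward pass:
ES_Order reagents = 0; EF_Order reagents = 12
ES_Equipment setup = 12; EF_Equipment setup = 12+4 = 16
ES_Calibration = 12; EF_Calibration = 12+5 = 17
ES_Sample prep = 12; EF_Sample prep = 12+16 = 28
ES_Run assay = max(EF_Equipment setup=16, EF_Sample prep=28) = 28; EF_Run assay = 28+9 = 37
ES_Incubation = max(EF_Order reagents=12, EF_Equipment setup=16) = 16; EF_Incubation = 16+5 = 21
ES_Imaging = max(EF_Equipment setup=16, EF_Incubation=21) = 21; EF_Imaging = 21+4 = 25
ES_Data extraction = max(EF_Equipment setup=16, EF_Sample prep=28) = 28; EF_Data extraction = 28+4 = 32
ES_Statistical analysis = max(EF_Equipment setup=16, EF_Calibration=17, EF_Run assay=37, EF_Imaging=25, EF_Data extraction=32) = 37; EF_Statistical analysis = 37+6 = 43
Expected project duration μ = 43 days. Critical path: Order reagents → Sample prep → Run assay → Statistical analysis.

Backward pass:
LF_Statistical analysis = 43; LS_Statistical analysis = 43−6 = 37
LF_Data extraction = LS_Statistical analysis = 37; LS_Data extraction = 37−4 = 33
LF_Imaging = LS_Statistical analysis = 37; LS_Imaging = 37−4 = 33
LF_Incubation = LS_Imaging = 33; LS_Incubation = 33−5 = 28
LF_Run assay = LS_Statistical analysis = 37; LS_Run assay = 37−9 = 28
LF_Sample prep = min(LS_Run assay=28, LS_Data extraction=33) = 28; LS_Sample prep = 28−16 = 12
LF_Calibration = LS_Statistical analysis = 37; LS_Calibration = 37−5 = 32
LF_Equipment setup = min(LS_Run assay=28, LS_Incubation=28, LS_Imaging=33, LS_Data extraction=33, LS_Statistical analysis=37) = 28; LS_Equipment setup = 28−4 = 24
LF_Order reagents = min(LS_Equipment setup=24, LS_Calibration=32, LS_Sample prep=12, LS_Incubation=28) = 12; LS_Order reagents = 12−12 = 0
Slack_Incubation = LS_Incubation − ES_Incubation = 28 − 16 = 12

12 days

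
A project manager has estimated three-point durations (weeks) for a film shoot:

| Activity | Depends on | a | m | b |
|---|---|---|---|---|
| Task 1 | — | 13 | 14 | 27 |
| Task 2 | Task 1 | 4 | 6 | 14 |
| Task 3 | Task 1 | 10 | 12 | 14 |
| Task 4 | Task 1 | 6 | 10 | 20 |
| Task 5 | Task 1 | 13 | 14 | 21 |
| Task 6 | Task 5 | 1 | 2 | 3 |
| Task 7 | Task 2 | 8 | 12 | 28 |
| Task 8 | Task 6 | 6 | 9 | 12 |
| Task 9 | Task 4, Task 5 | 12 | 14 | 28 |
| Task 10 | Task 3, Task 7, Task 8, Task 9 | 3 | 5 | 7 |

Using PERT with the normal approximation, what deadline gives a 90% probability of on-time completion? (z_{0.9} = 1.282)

te_Task 1 = (13 + 4·14 + 27)/6 = 96/6 = 16; σ²_Task 1 = ((27−13)/6)² = 5.444
te_Task 2 = (4 + 4·6 + 14)/6 = 42/6 = 7; σ²_Task 2 = ((14−4)/6)² = 2.778
te_Task 3 = (10 + 4·12 + 14)/6 = 72/6 = 12; σ²_Task 3 = ((14−10)/6)² = 0.444
te_Task 4 = (6 + 4·10 + 20)/6 = 66/6 = 11; σ²_Task 4 = ((20−6)/6)² = 5.444
te_Task 5 = (13 + 4·14 + 21)/6 = 90/6 = 15; σ²_Task 5 = ((21−13)/6)² = 1.778
te_Task 6 = (1 + 4·2 + 3)/6 = 12/6 = 2; σ²_Task 6 = ((3−1)/6)² = 0.111
te_Task 7 = (8 + 4·12 + 28)/6 = 84/6 = 14; σ²_Task 7 = ((28−8)/6)² = 11.111
te_Task 8 = (6 + 4·9 + 12)/6 = 54/6 = 9; σ²_Task 8 = ((12−6)/6)² = 1.000
te_Task 9 = (12 + 4·14 + 28)/6 = 96/6 = 16; σ²_Task 9 = ((28−12)/6)² = 7.111
te_Task 10 = (3 + 4·5 + 7)/6 = 30/6 = 5; σ²_Task 10 = ((7−3)/6)² = 0.444

Forward pass:
ES_Task 1 = 0; EF_Task 1 = 16
ES_Task 2 = 16; EF_Task 2 = 16+7 = 23
ES_Task 3 = 16; EF_Task 3 = 16+12 = 28
ES_Task 4 = 16; EF_Task 4 = 16+11 = 27
ES_Task 5 = 16; EF_Task 5 = 16+15 = 31
ES_Task 6 = 31; EF_Task 6 = 31+2 = 33
ES_Task 7 = 23; EF_Task 7 = 23+14 = 37
ES_Task 8 = 33; EF_Task 8 = 33+9 = 42
ES_Task 9 = max(EF_Task 4=27, EF_Task 5=31) = 31; EF_Task 9 = 31+16 = 47
ES_Task 10 = max(EF_Task 3=28, EF_Task 7=37, EF_Task 8=42, EF_Task 9=47) = 47; EF_Task 10 = 47+5 = 52
Expected project duration μ = 52 weeks. Critical path: Task 1 → Task 5 → Task 9 → Task 10.

Variance along critical path = 5.444 + 1.778 + 7.111 + 0.444 = 14.778; σ = 3.844 weeks.
D = μ + z·σ = 52 + 1.282·3.844 = 56.9 weeks

56.9 weeks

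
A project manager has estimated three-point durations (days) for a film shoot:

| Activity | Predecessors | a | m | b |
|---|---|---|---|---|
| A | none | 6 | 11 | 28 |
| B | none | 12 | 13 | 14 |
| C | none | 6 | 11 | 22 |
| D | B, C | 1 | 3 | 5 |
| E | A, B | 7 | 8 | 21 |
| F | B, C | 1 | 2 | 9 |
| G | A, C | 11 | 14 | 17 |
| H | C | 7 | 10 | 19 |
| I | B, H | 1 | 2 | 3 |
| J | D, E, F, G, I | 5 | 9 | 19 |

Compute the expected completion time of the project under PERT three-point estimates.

te_A = (6 + 4·11 + 28)/6 = 78/6 = 13
te_B = (12 + 4·13 + 14)/6 = 78/6 = 13
te_C = (6 + 4·11 + 22)/6 = 72/6 = 12
te_D = (1 + 4·3 + 5)/6 = 18/6 = 3
te_E = (7 + 4·8 + 21)/6 = 60/6 = 10
te_F = (1 + 4·2 + 9)/6 = 18/6 = 3
te_G = (11 + 4·14 + 17)/6 = 84/6 = 14
te_H = (7 + 4·10 + 19)/6 = 66/6 = 11
te_I = (1 + 4·2 + 3)/6 = 12/6 = 2
te_J = (5 + 4·9 + 19)/6 = 60/6 = 10

Forward pass:
ES_A = 0; EF_A = 13
ES_B = 0; EF_B = 13
ES_C = 0; EF_C = 12
ES_D = max(EF_B=13, EF_C=12) = 13; EF_D = 13+3 = 16
ES_E = max(EF_A=13, EF_B=13) = 13; EF_E = 13+10 = 23
ES_F = max(EF_B=13, EF_C=12) = 13; EF_F = 13+3 = 16
ES_G = max(EF_A=13, EF_C=12) = 13; EF_G = 13+14 = 27
ES_H = 12; EF_H = 12+11 = 23
ES_I = max(EF_B=13, EF_H=23) = 23; EF_I = 23+2 = 25
ES_J = max(EF_D=16, EF_E=23, EF_F=16, EF_G=27, EF_I=25) = 27; EF_J = 27+10 = 37
Expected project duration μ = 37 days. Critical path: A → G → J.

37 days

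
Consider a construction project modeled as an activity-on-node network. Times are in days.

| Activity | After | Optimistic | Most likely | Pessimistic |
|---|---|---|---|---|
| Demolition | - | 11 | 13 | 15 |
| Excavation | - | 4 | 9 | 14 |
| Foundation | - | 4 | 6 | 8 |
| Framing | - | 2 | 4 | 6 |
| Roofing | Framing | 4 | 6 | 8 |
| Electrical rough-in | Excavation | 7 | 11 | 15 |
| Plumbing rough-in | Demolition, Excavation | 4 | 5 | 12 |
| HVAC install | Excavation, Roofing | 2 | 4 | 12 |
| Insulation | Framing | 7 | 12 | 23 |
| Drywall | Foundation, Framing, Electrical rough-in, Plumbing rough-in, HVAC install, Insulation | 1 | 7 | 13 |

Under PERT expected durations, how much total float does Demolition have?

1 days

te_Demolition = (11 + 4·13 + 15)/6 = 78/6 = 13
te_Excavation = (4 + 4·9 + 14)/6 = 54/6 = 9
te_Foundation = (4 + 4·6 + 8)/6 = 36/6 = 6
te_Framing = (2 + 4·4 + 6)/6 = 24/6 = 4
te_Roofing = (4 + 4·6 + 8)/6 = 36/6 = 6
te_Electrical rough-in = (7 + 4·11 + 15)/6 = 66/6 = 11
te_Plumbing rough-in = (4 + 4·5 + 12)/6 = 36/6 = 6
te_HVAC install = (2 + 4·4 + 12)/6 = 30/6 = 5
te_Insulation = (7 + 4·12 + 23)/6 = 78/6 = 13
te_Drywall = (1 + 4·7 + 13)/6 = 42/6 = 7

Forward pass:
ES_Demolition = 0; EF_Demolition = 13
ES_Excavation = 0; EF_Excavation = 9
ES_Foundation = 0; EF_Foundation = 6
ES_Framing = 0; EF_Framing = 4
ES_Roofing = 4; EF_Roofing = 4+6 = 10
ES_Electrical rough-in = 9; EF_Electrical rough-in = 9+11 = 20
ES_Plumbing rough-in = max(EF_Demolition=13, EF_Excavation=9) = 13; EF_Plumbing rough-in = 13+6 = 19
ES_HVAC install = max(EF_Excavation=9, EF_Roofing=10) = 10; EF_HVAC install = 10+5 = 15
ES_Insulation = 4; EF_Insulation = 4+13 = 17
ES_Drywall = max(EF_Foundation=6, EF_Framing=4, EF_Electrical rough-in=20, EF_Plumbing rough-in=19, EF_HVAC install=15, EF_Insulation=17) = 20; EF_Drywall = 20+7 = 27
Expected project duration μ = 27 days. Critical path: Excavation → Electrical rough-in → Drywall.

Backward pass:
LF_Drywall = 27; LS_Drywall = 27−7 = 20
LF_Insulation = LS_Drywall = 20; LS_Insulation = 20−13 = 7
LF_HVAC install = LS_Drywall = 20; LS_HVAC install = 20−5 = 15
LF_Plumbing rough-in = LS_Drywall = 20; LS_Plumbing rough-in = 20−6 = 14
LF_Electrical rough-in = LS_Drywall = 20; LS_Electrical rough-in = 20−11 = 9
LF_Roofing = LS_HVAC install = 15; LS_Roofing = 15−6 = 9
LF_Framing = min(LS_Roofing=9, LS_Insulation=7, LS_Drywall=20) = 7; LS_Framing = 7−4 = 3
LF_Foundation = LS_Drywall = 20; LS_Foundation = 20−6 = 14
LF_Excavation = min(LS_Electrical rough-in=9, LS_Plumbing rough-in=14, LS_HVAC install=15) = 9; LS_Excavation = 9−9 = 0
LF_Demolition = LS_Plumbing rough-in = 14; LS_Demolition = 14−13 = 1
Slack_Demolition = LS_Demolition − ES_Demolition = 1 − 0 = 1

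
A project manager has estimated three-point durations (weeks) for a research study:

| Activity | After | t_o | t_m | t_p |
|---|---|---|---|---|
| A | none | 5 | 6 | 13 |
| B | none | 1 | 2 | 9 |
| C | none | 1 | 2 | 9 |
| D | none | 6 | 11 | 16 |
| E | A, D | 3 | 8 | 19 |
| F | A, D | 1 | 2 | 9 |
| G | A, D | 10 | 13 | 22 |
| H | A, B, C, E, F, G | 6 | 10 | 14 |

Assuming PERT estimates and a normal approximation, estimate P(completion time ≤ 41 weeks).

te_A = (5 + 4·6 + 13)/6 = 42/6 = 7; σ²_A = ((13−5)/6)² = 1.778
te_B = (1 + 4·2 + 9)/6 = 18/6 = 3; σ²_B = ((9−1)/6)² = 1.778
te_C = (1 + 4·2 + 9)/6 = 18/6 = 3; σ²_C = ((9−1)/6)² = 1.778
te_D = (6 + 4·11 + 16)/6 = 66/6 = 11; σ²_D = ((16−6)/6)² = 2.778
te_E = (3 + 4·8 + 19)/6 = 54/6 = 9; σ²_E = ((19−3)/6)² = 7.111
te_F = (1 + 4·2 + 9)/6 = 18/6 = 3; σ²_F = ((9−1)/6)² = 1.778
te_G = (10 + 4·13 + 22)/6 = 84/6 = 14; σ²_G = ((22−10)/6)² = 4.000
te_H = (6 + 4·10 + 14)/6 = 60/6 = 10; σ²_H = ((14−6)/6)² = 1.778

Forward pass:
ES_A = 0; EF_A = 7
ES_B = 0; EF_B = 3
ES_C = 0; EF_C = 3
ES_D = 0; EF_D = 11
ES_E = max(EF_A=7, EF_D=11) = 11; EF_E = 11+9 = 20
ES_F = max(EF_A=7, EF_D=11) = 11; EF_F = 11+3 = 14
ES_G = max(EF_A=7, EF_D=11) = 11; EF_G = 11+14 = 25
ES_H = max(EF_A=7, EF_B=3, EF_C=3, EF_E=20, EF_F=14, EF_G=25) = 25; EF_H = 25+10 = 35
Expected project duration μ = 35 weeks. Critical path: D → G → H.

Variance along critical path = 2.778 + 4.000 + 1.778 = 8.556; σ = √8.556 = 2.925 weeks.
Z = (41 − 35) / 2.925 = 2.051
P(T ≤ 41) = Φ(2.051) ≈ 0.980

0.980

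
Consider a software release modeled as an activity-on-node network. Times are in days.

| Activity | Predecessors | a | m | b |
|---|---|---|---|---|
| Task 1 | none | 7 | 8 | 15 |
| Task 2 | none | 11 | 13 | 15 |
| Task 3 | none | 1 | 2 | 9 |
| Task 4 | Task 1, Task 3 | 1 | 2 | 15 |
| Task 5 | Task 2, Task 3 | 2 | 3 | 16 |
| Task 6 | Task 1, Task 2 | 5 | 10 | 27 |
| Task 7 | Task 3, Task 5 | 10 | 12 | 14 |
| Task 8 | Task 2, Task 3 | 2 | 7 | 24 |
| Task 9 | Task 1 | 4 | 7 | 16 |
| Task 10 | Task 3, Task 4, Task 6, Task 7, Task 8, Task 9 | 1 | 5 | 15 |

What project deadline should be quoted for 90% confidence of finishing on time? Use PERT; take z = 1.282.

te_Task 1 = (7 + 4·8 + 15)/6 = 54/6 = 9; σ²_Task 1 = ((15−7)/6)² = 1.778
te_Task 2 = (11 + 4·13 + 15)/6 = 78/6 = 13; σ²_Task 2 = ((15−11)/6)² = 0.444
te_Task 3 = (1 + 4·2 + 9)/6 = 18/6 = 3; σ²_Task 3 = ((9−1)/6)² = 1.778
te_Task 4 = (1 + 4·2 + 15)/6 = 24/6 = 4; σ²_Task 4 = ((15−1)/6)² = 5.444
te_Task 5 = (2 + 4·3 + 16)/6 = 30/6 = 5; σ²_Task 5 = ((16−2)/6)² = 5.444
te_Task 6 = (5 + 4·10 + 27)/6 = 72/6 = 12; σ²_Task 6 = ((27−5)/6)² = 13.444
te_Task 7 = (10 + 4·12 + 14)/6 = 72/6 = 12; σ²_Task 7 = ((14−10)/6)² = 0.444
te_Task 8 = (2 + 4·7 + 24)/6 = 54/6 = 9; σ²_Task 8 = ((24−2)/6)² = 13.444
te_Task 9 = (4 + 4·7 + 16)/6 = 48/6 = 8; σ²_Task 9 = ((16−4)/6)² = 4.000
te_Task 10 = (1 + 4·5 + 15)/6 = 36/6 = 6; σ²_Task 10 = ((15−1)/6)² = 5.444

Forward pass:
ES_Task 1 = 0; EF_Task 1 = 9
ES_Task 2 = 0; EF_Task 2 = 13
ES_Task 3 = 0; EF_Task 3 = 3
ES_Task 4 = max(EF_Task 1=9, EF_Task 3=3) = 9; EF_Task 4 = 9+4 = 13
ES_Task 5 = max(EF_Task 2=13, EF_Task 3=3) = 13; EF_Task 5 = 13+5 = 18
ES_Task 6 = max(EF_Task 1=9, EF_Task 2=13) = 13; EF_Task 6 = 13+12 = 25
ES_Task 7 = max(EF_Task 3=3, EF_Task 5=18) = 18; EF_Task 7 = 18+12 = 30
ES_Task 8 = max(EF_Task 2=13, EF_Task 3=3) = 13; EF_Task 8 = 13+9 = 22
ES_Task 9 = 9; EF_Task 9 = 9+8 = 17
ES_Task 10 = max(EF_Task 3=3, EF_Task 4=13, EF_Task 6=25, EF_Task 7=30, EF_Task 8=22, EF_Task 9=17) = 30; EF_Task 10 = 30+6 = 36
Expected project duration μ = 36 days. Critical path: Task 2 → Task 5 → Task 7 → Task 10.

Variance along critical path = 0.444 + 5.444 + 0.444 + 5.444 = 11.778; σ = 3.432 days.
D = μ + z·σ = 36 + 1.282·3.432 = 40.4 days

40.4 days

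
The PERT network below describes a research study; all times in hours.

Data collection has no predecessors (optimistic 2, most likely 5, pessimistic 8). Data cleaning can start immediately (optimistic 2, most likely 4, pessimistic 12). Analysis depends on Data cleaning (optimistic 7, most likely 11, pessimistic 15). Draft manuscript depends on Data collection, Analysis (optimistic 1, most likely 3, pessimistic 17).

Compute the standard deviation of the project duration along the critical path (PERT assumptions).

te_Data collection = (2 + 4·5 + 8)/6 = 30/6 = 5; σ²_Data collection = ((8−2)/6)² = 1.000
te_Data cleaning = (2 + 4·4 + 12)/6 = 30/6 = 5; σ²_Data cleaning = ((12−2)/6)² = 2.778
te_Analysis = (7 + 4·11 + 15)/6 = 66/6 = 11; σ²_Analysis = ((15−7)/6)² = 1.778
te_Draft manuscript = (1 + 4·3 + 17)/6 = 30/6 = 5; σ²_Draft manuscript = ((17−1)/6)² = 7.111

Forward pass:
ES_Data collection = 0; EF_Data collection = 5
ES_Data cleaning = 0; EF_Data cleaning = 5
ES_Analysis = 5; EF_Analysis = 5+11 = 16
ES_Draft manuscript = max(EF_Data collection=5, EF_Analysis=16) = 16; EF_Draft manuscript = 16+5 = 21
Expected project duration μ = 21 hours. Critical path: Data cleaning → Analysis → Draft manuscript.

Variance along critical path = 2.778 + 1.778 + 7.111 = 11.667
σ = √11.667 = 3.416 hours

3.42 hours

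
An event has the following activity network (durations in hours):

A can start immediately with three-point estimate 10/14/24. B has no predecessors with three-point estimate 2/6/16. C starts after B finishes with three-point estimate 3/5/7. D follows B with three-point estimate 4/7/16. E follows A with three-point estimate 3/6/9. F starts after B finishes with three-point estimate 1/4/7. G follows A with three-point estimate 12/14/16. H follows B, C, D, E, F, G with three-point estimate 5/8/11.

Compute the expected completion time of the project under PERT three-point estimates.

te_A = (10 + 4·14 + 24)/6 = 90/6 = 15
te_B = (2 + 4·6 + 16)/6 = 42/6 = 7
te_C = (3 + 4·5 + 7)/6 = 30/6 = 5
te_D = (4 + 4·7 + 16)/6 = 48/6 = 8
te_E = (3 + 4·6 + 9)/6 = 36/6 = 6
te_F = (1 + 4·4 + 7)/6 = 24/6 = 4
te_G = (12 + 4·14 + 16)/6 = 84/6 = 14
te_H = (5 + 4·8 + 11)/6 = 48/6 = 8

Forward pass:
ES_A = 0; EF_A = 15
ES_B = 0; EF_B = 7
ES_C = 7; EF_C = 7+5 = 12
ES_D = 7; EF_D = 7+8 = 15
ES_E = 15; EF_E = 15+6 = 21
ES_F = 7; EF_F = 7+4 = 11
ES_G = 15; EF_G = 15+14 = 29
ES_H = max(EF_B=7, EF_C=12, EF_D=15, EF_E=21, EF_F=11, EF_G=29) = 29; EF_H = 29+8 = 37
Expected project duration μ = 37 hours. Critical path: A → G → H.

37 hours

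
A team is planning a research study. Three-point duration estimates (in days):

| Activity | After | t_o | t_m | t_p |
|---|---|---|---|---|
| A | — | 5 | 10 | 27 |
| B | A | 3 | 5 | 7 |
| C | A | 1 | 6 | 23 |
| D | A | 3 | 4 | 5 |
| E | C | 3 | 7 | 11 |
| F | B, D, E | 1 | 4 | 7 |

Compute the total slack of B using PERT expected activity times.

10 days

te_A = (5 + 4·10 + 27)/6 = 72/6 = 12
te_B = (3 + 4·5 + 7)/6 = 30/6 = 5
te_C = (1 + 4·6 + 23)/6 = 48/6 = 8
te_D = (3 + 4·4 + 5)/6 = 24/6 = 4
te_E = (3 + 4·7 + 11)/6 = 42/6 = 7
te_F = (1 + 4·4 + 7)/6 = 24/6 = 4

Forward pass:
ES_A = 0; EF_A = 12
ES_B = 12; EF_B = 12+5 = 17
ES_C = 12; EF_C = 12+8 = 20
ES_D = 12; EF_D = 12+4 = 16
ES_E = 20; EF_E = 20+7 = 27
ES_F = max(EF_B=17, EF_D=16, EF_E=27) = 27; EF_F = 27+4 = 31
Expected project duration μ = 31 days. Critical path: A → C → E → F.

Backward pass:
LF_F = 31; LS_F = 31−4 = 27
LF_E = LS_F = 27; LS_E = 27−7 = 20
LF_D = LS_F = 27; LS_D = 27−4 = 23
LF_C = LS_E = 20; LS_C = 20−8 = 12
LF_B = LS_F = 27; LS_B = 27−5 = 22
LF_A = min(LS_B=22, LS_C=12, LS_D=23) = 12; LS_A = 12−12 = 0
Slack_B = LS_B − ES_B = 22 − 12 = 10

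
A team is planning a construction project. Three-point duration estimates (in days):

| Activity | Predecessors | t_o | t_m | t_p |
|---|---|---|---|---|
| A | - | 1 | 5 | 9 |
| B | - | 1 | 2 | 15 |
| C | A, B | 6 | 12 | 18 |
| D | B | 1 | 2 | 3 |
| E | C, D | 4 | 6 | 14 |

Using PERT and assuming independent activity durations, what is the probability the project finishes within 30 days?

te_A = (1 + 4·5 + 9)/6 = 30/6 = 5; σ²_A = ((9−1)/6)² = 1.778
te_B = (1 + 4·2 + 15)/6 = 24/6 = 4; σ²_B = ((15−1)/6)² = 5.444
te_C = (6 + 4·12 + 18)/6 = 72/6 = 12; σ²_C = ((18−6)/6)² = 4.000
te_D = (1 + 4·2 + 3)/6 = 12/6 = 2; σ²_D = ((3−1)/6)² = 0.111
te_E = (4 + 4·6 + 14)/6 = 42/6 = 7; σ²_E = ((14−4)/6)² = 2.778

Forward pass:
ES_A = 0; EF_A = 5
ES_B = 0; EF_B = 4
ES_C = max(EF_A=5, EF_B=4) = 5; EF_C = 5+12 = 17
ES_D = 4; EF_D = 4+2 = 6
ES_E = max(EF_C=17, EF_D=6) = 17; EF_E = 17+7 = 24
Expected project duration μ = 24 days. Critical path: A → C → E.

Variance along critical path = 1.778 + 4.000 + 2.778 = 8.556; σ = √8.556 = 2.925 days.
Z = (30 − 24) / 2.925 = 2.051
P(T ≤ 30) = Φ(2.051) ≈ 0.980

0.980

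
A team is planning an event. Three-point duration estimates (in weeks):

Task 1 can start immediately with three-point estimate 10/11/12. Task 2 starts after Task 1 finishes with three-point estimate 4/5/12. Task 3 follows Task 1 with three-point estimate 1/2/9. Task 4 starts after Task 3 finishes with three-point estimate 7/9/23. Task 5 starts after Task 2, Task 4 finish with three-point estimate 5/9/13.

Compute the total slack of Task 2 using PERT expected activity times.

te_Task 1 = (10 + 4·11 + 12)/6 = 66/6 = 11
te_Task 2 = (4 + 4·5 + 12)/6 = 36/6 = 6
te_Task 3 = (1 + 4·2 + 9)/6 = 18/6 = 3
te_Task 4 = (7 + 4·9 + 23)/6 = 66/6 = 11
te_Task 5 = (5 + 4·9 + 13)/6 = 54/6 = 9

Forward pass:
ES_Task 1 = 0; EF_Task 1 = 11
ES_Task 2 = 11; EF_Task 2 = 11+6 = 17
ES_Task 3 = 11; EF_Task 3 = 11+3 = 14
ES_Task 4 = 14; EF_Task 4 = 14+11 = 25
ES_Task 5 = max(EF_Task 2=17, EF_Task 4=25) = 25; EF_Task 5 = 25+9 = 34
Expected project duration μ = 34 weeks. Critical path: Task 1 → Task 3 → Task 4 → Task 5.

Backward pass:
LF_Task 5 = 34; LS_Task 5 = 34−9 = 25
LF_Task 4 = LS_Task 5 = 25; LS_Task 4 = 25−11 = 14
LF_Task 3 = LS_Task 4 = 14; LS_Task 3 = 14−3 = 11
LF_Task 2 = LS_Task 5 = 25; LS_Task 2 = 25−6 = 19
LF_Task 1 = min(LS_Task 2=19, LS_Task 3=11) = 11; LS_Task 1 = 11−11 = 0
Slack_Task 2 = LS_Task 2 − ES_Task 2 = 19 − 11 = 8

8 weeks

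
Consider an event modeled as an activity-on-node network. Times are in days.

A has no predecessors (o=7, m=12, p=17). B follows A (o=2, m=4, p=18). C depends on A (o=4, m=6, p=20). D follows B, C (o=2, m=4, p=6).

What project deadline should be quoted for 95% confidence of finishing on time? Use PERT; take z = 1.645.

te_A = (7 + 4·12 + 17)/6 = 72/6 = 12; σ²_A = ((17−7)/6)² = 2.778
te_B = (2 + 4·4 + 18)/6 = 36/6 = 6; σ²_B = ((18−2)/6)² = 7.111
te_C = (4 + 4·6 + 20)/6 = 48/6 = 8; σ²_C = ((20−4)/6)² = 7.111
te_D = (2 + 4·4 + 6)/6 = 24/6 = 4; σ²_D = ((6−2)/6)² = 0.444

Forward pass:
ES_A = 0; EF_A = 12
ES_B = 12; EF_B = 12+6 = 18
ES_C = 12; EF_C = 12+8 = 20
ES_D = max(EF_B=18, EF_C=20) = 20; EF_D = 20+4 = 24
Expected project duration μ = 24 days. Critical path: A → C → D.

Variance along critical path = 2.778 + 7.111 + 0.444 = 10.333; σ = 3.215 days.
D = μ + z·σ = 24 + 1.645·3.215 = 29.3 days

29.3 days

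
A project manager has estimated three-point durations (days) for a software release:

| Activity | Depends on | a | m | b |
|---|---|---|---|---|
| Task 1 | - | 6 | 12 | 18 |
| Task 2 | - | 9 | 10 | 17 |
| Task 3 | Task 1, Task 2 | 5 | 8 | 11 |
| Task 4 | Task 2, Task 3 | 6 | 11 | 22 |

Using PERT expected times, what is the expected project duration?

32 days

te_Task 1 = (6 + 4·12 + 18)/6 = 72/6 = 12
te_Task 2 = (9 + 4·10 + 17)/6 = 66/6 = 11
te_Task 3 = (5 + 4·8 + 11)/6 = 48/6 = 8
te_Task 4 = (6 + 4·11 + 22)/6 = 72/6 = 12

Forward pass:
ES_Task 1 = 0; EF_Task 1 = 12
ES_Task 2 = 0; EF_Task 2 = 11
ES_Task 3 = max(EF_Task 1=12, EF_Task 2=11) = 12; EF_Task 3 = 12+8 = 20
ES_Task 4 = max(EF_Task 2=11, EF_Task 3=20) = 20; EF_Task 4 = 20+12 = 32
Expected project duration μ = 32 days. Critical path: Task 1 → Task 3 → Task 4.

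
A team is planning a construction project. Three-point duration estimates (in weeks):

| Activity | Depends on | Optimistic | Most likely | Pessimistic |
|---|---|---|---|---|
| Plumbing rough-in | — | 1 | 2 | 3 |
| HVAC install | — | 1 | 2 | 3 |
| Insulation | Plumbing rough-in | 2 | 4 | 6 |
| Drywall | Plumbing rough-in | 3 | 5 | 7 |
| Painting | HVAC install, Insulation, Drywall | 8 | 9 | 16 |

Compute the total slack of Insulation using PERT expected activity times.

te_Plumbing rough-in = (1 + 4·2 + 3)/6 = 12/6 = 2
te_HVAC install = (1 + 4·2 + 3)/6 = 12/6 = 2
te_Insulation = (2 + 4·4 + 6)/6 = 24/6 = 4
te_Drywall = (3 + 4·5 + 7)/6 = 30/6 = 5
te_Painting = (8 + 4·9 + 16)/6 = 60/6 = 10

Forward pass:
ES_Plumbing rough-in = 0; EF_Plumbing rough-in = 2
ES_HVAC install = 0; EF_HVAC install = 2
ES_Insulation = 2; EF_Insulation = 2+4 = 6
ES_Drywall = 2; EF_Drywall = 2+5 = 7
ES_Painting = max(EF_HVAC install=2, EF_Insulation=6, EF_Drywall=7) = 7; EF_Painting = 7+10 = 17
Expected project duration μ = 17 weeks. Critical path: Plumbing rough-in → Drywall → Painting.

Backward pass:
LF_Painting = 17; LS_Painting = 17−10 = 7
LF_Drywall = LS_Painting = 7; LS_Drywall = 7−5 = 2
LF_Insulation = LS_Painting = 7; LS_Insulation = 7−4 = 3
LF_HVAC install = LS_Painting = 7; LS_HVAC install = 7−2 = 5
LF_Plumbing rough-in = min(LS_Insulation=3, LS_Drywall=2) = 2; LS_Plumbing rough-in = 2−2 = 0
Slack_Insulation = LS_Insulation − ES_Insulation = 3 − 2 = 1

1 weeks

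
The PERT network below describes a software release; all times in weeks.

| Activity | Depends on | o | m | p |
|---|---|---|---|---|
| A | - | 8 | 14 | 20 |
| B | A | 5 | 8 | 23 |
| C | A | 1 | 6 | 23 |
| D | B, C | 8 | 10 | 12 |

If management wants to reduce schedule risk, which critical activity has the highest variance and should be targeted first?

te_A = (8 + 4·14 + 20)/6 = 84/6 = 14; σ²_A = ((20−8)/6)² = 4.000
te_B = (5 + 4·8 + 23)/6 = 60/6 = 10; σ²_B = ((23−5)/6)² = 9.000
te_C = (1 + 4·6 + 23)/6 = 48/6 = 8; σ²_C = ((23−1)/6)² = 13.444
te_D = (8 + 4·10 + 12)/6 = 60/6 = 10; σ²_D = ((12−8)/6)² = 0.444

Forward pass:
ES_A = 0; EF_A = 14
ES_B = 14; EF_B = 14+10 = 24
ES_C = 14; EF_C = 14+8 = 22
ES_D = max(EF_B=24, EF_C=22) = 24; EF_D = 24+10 = 34
Expected project duration μ = 34 weeks. Critical path: A → B → D.

Variances on critical path: σ²_A=4.000, σ²_B=9.000, σ²_D=0.444.
Largest is σ²_B = 9.000.

B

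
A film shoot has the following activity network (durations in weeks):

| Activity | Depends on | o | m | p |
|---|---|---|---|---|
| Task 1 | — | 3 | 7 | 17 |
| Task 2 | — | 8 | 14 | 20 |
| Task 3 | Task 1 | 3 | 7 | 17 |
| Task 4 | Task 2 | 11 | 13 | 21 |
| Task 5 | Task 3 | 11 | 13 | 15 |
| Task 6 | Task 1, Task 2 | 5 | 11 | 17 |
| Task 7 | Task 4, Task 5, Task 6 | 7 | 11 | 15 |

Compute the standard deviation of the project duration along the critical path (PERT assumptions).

te_Task 1 = (3 + 4·7 + 17)/6 = 48/6 = 8; σ²_Task 1 = ((17−3)/6)² = 5.444
te_Task 2 = (8 + 4·14 + 20)/6 = 84/6 = 14; σ²_Task 2 = ((20−8)/6)² = 4.000
te_Task 3 = (3 + 4·7 + 17)/6 = 48/6 = 8; σ²_Task 3 = ((17−3)/6)² = 5.444
te_Task 4 = (11 + 4·13 + 21)/6 = 84/6 = 14; σ²_Task 4 = ((21−11)/6)² = 2.778
te_Task 5 = (11 + 4·13 + 15)/6 = 78/6 = 13; σ²_Task 5 = ((15−11)/6)² = 0.444
te_Task 6 = (5 + 4·11 + 17)/6 = 66/6 = 11; σ²_Task 6 = ((17−5)/6)² = 4.000
te_Task 7 = (7 + 4·11 + 15)/6 = 66/6 = 11; σ²_Task 7 = ((15−7)/6)² = 1.778

Forward pass:
ES_Task 1 = 0; EF_Task 1 = 8
ES_Task 2 = 0; EF_Task 2 = 14
ES_Task 3 = 8; EF_Task 3 = 8+8 = 16
ES_Task 4 = 14; EF_Task 4 = 14+14 = 28
ES_Task 5 = 16; EF_Task 5 = 16+13 = 29
ES_Task 6 = max(EF_Task 1=8, EF_Task 2=14) = 14; EF_Task 6 = 14+11 = 25
ES_Task 7 = max(EF_Task 4=28, EF_Task 5=29, EF_Task 6=25) = 29; EF_Task 7 = 29+11 = 40
Expected project duration μ = 40 weeks. Critical path: Task 1 → Task 3 → Task 5 → Task 7.

Variance along critical path = 5.444 + 5.444 + 0.444 + 1.778 = 13.111
σ = √13.111 = 3.621 weeks

3.62 weeks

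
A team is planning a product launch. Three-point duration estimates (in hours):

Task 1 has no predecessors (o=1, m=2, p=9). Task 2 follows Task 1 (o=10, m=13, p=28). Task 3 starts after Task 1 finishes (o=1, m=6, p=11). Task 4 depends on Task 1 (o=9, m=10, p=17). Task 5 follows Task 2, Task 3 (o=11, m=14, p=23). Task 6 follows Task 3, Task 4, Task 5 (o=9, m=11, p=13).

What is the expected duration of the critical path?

te_Task 1 = (1 + 4·2 + 9)/6 = 18/6 = 3
te_Task 2 = (10 + 4·13 + 28)/6 = 90/6 = 15
te_Task 3 = (1 + 4·6 + 11)/6 = 36/6 = 6
te_Task 4 = (9 + 4·10 + 17)/6 = 66/6 = 11
te_Task 5 = (11 + 4·14 + 23)/6 = 90/6 = 15
te_Task 6 = (9 + 4·11 + 13)/6 = 66/6 = 11

Forward pass:
ES_Task 1 = 0; EF_Task 1 = 3
ES_Task 2 = 3; EF_Task 2 = 3+15 = 18
ES_Task 3 = 3; EF_Task 3 = 3+6 = 9
ES_Task 4 = 3; EF_Task 4 = 3+11 = 14
ES_Task 5 = max(EF_Task 2=18, EF_Task 3=9) = 18; EF_Task 5 = 18+15 = 33
ES_Task 6 = max(EF_Task 3=9, EF_Task 4=14, EF_Task 5=33) = 33; EF_Task 6 = 33+11 = 44
Expected project duration μ = 44 hours. Critical path: Task 1 → Task 2 → Task 5 → Task 6.

44 hours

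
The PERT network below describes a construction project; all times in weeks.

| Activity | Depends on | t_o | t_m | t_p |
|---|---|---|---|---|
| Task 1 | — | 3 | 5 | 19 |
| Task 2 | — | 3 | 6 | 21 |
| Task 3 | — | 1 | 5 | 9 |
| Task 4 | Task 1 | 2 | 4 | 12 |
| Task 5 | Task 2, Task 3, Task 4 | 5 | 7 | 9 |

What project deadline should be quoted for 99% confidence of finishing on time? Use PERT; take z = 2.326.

te_Task 1 = (3 + 4·5 + 19)/6 = 42/6 = 7; σ²_Task 1 = ((19−3)/6)² = 7.111
te_Task 2 = (3 + 4·6 + 21)/6 = 48/6 = 8; σ²_Task 2 = ((21−3)/6)² = 9.000
te_Task 3 = (1 + 4·5 + 9)/6 = 30/6 = 5; σ²_Task 3 = ((9−1)/6)² = 1.778
te_Task 4 = (2 + 4·4 + 12)/6 = 30/6 = 5; σ²_Task 4 = ((12−2)/6)² = 2.778
te_Task 5 = (5 + 4·7 + 9)/6 = 42/6 = 7; σ²_Task 5 = ((9−5)/6)² = 0.444

Forward pass:
ES_Task 1 = 0; EF_Task 1 = 7
ES_Task 2 = 0; EF_Task 2 = 8
ES_Task 3 = 0; EF_Task 3 = 5
ES_Task 4 = 7; EF_Task 4 = 7+5 = 12
ES_Task 5 = max(EF_Task 2=8, EF_Task 3=5, EF_Task 4=12) = 12; EF_Task 5 = 12+7 = 19
Expected project duration μ = 19 weeks. Critical path: Task 1 → Task 4 → Task 5.

Variance along critical path = 7.111 + 2.778 + 0.444 = 10.333; σ = 3.215 weeks.
D = μ + z·σ = 19 + 2.326·3.215 = 26.5 weeks

26.5 weeks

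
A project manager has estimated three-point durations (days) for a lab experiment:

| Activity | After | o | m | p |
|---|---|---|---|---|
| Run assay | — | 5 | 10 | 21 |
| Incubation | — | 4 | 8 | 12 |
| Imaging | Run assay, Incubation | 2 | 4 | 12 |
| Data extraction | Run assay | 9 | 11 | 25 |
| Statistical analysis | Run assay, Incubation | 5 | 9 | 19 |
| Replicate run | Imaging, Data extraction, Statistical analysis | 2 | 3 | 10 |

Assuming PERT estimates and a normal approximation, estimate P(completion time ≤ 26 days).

0.309

te_Run assay = (5 + 4·10 + 21)/6 = 66/6 = 11; σ²_Run assay = ((21−5)/6)² = 7.111
te_Incubation = (4 + 4·8 + 12)/6 = 48/6 = 8; σ²_Incubation = ((12−4)/6)² = 1.778
te_Imaging = (2 + 4·4 + 12)/6 = 30/6 = 5; σ²_Imaging = ((12−2)/6)² = 2.778
te_Data extraction = (9 + 4·11 + 25)/6 = 78/6 = 13; σ²_Data extraction = ((25−9)/6)² = 7.111
te_Statistical analysis = (5 + 4·9 + 19)/6 = 60/6 = 10; σ²_Statistical analysis = ((19−5)/6)² = 5.444
te_Replicate run = (2 + 4·3 + 10)/6 = 24/6 = 4; σ²_Replicate run = ((10−2)/6)² = 1.778

Forward pass:
ES_Run assay = 0; EF_Run assay = 11
ES_Incubation = 0; EF_Incubation = 8
ES_Imaging = max(EF_Run assay=11, EF_Incubation=8) = 11; EF_Imaging = 11+5 = 16
ES_Data extraction = 11; EF_Data extraction = 11+13 = 24
ES_Statistical analysis = max(EF_Run assay=11, EF_Incubation=8) = 11; EF_Statistical analysis = 11+10 = 21
ES_Replicate run = max(EF_Imaging=16, EF_Data extraction=24, EF_Statistical analysis=21) = 24; EF_Replicate run = 24+4 = 28
Expected project duration μ = 28 days. Critical path: Run assay → Data extraction → Replicate run.

Variance along critical path = 7.111 + 7.111 + 1.778 = 16.000; σ = √16.000 = 4.000 days.
Z = (26 − 28) / 4.000 = -0.500
P(T ≤ 26) = Φ(-0.500) ≈ 0.309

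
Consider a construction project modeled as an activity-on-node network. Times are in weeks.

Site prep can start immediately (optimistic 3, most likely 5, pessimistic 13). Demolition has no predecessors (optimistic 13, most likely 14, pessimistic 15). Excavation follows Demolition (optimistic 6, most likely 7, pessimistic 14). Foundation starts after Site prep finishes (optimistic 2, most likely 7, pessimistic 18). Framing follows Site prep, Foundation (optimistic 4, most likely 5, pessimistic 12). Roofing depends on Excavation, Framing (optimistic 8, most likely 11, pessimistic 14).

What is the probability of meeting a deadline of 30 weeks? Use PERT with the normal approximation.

te_Site prep = (3 + 4·5 + 13)/6 = 36/6 = 6; σ²_Site prep = ((13−3)/6)² = 2.778
te_Demolition = (13 + 4·14 + 15)/6 = 84/6 = 14; σ²_Demolition = ((15−13)/6)² = 0.111
te_Excavation = (6 + 4·7 + 14)/6 = 48/6 = 8; σ²_Excavation = ((14−6)/6)² = 1.778
te_Foundation = (2 + 4·7 + 18)/6 = 48/6 = 8; σ²_Foundation = ((18−2)/6)² = 7.111
te_Framing = (4 + 4·5 + 12)/6 = 36/6 = 6; σ²_Framing = ((12−4)/6)² = 1.778
te_Roofing = (8 + 4·11 + 14)/6 = 66/6 = 11; σ²_Roofing = ((14−8)/6)² = 1.000

Forward pass:
ES_Site prep = 0; EF_Site prep = 6
ES_Demolition = 0; EF_Demolition = 14
ES_Excavation = 14; EF_Excavation = 14+8 = 22
ES_Foundation = 6; EF_Foundation = 6+8 = 14
ES_Framing = max(EF_Site prep=6, EF_Foundation=14) = 14; EF_Framing = 14+6 = 20
ES_Roofing = max(EF_Excavation=22, EF_Framing=20) = 22; EF_Roofing = 22+11 = 33
Expected project duration μ = 33 weeks. Critical path: Demolition → Excavation → Roofing.

Variance along critical path = 0.111 + 1.778 + 1.000 = 2.889; σ = √2.889 = 1.700 weeks.
Z = (30 − 33) / 1.700 = -1.765
P(T ≤ 30) = Φ(-1.765) ≈ 0.039

0.039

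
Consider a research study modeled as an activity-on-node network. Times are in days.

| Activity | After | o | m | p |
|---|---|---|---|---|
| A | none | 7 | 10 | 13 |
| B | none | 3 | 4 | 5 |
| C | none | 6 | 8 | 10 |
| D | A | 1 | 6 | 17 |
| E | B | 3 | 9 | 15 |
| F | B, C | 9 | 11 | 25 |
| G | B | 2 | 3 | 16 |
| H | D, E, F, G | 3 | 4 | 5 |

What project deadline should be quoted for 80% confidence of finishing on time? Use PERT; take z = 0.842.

te_A = (7 + 4·10 + 13)/6 = 60/6 = 10; σ²_A = ((13−7)/6)² = 1.000
te_B = (3 + 4·4 + 5)/6 = 24/6 = 4; σ²_B = ((5−3)/6)² = 0.111
te_C = (6 + 4·8 + 10)/6 = 48/6 = 8; σ²_C = ((10−6)/6)² = 0.444
te_D = (1 + 4·6 + 17)/6 = 42/6 = 7; σ²_D = ((17−1)/6)² = 7.111
te_E = (3 + 4·9 + 15)/6 = 54/6 = 9; σ²_E = ((15−3)/6)² = 4.000
te_F = (9 + 4·11 + 25)/6 = 78/6 = 13; σ²_F = ((25−9)/6)² = 7.111
te_G = (2 + 4·3 + 16)/6 = 30/6 = 5; σ²_G = ((16−2)/6)² = 5.444
te_H = (3 + 4·4 + 5)/6 = 24/6 = 4; σ²_H = ((5−3)/6)² = 0.111

Forward pass:
ES_A = 0; EF_A = 10
ES_B = 0; EF_B = 4
ES_C = 0; EF_C = 8
ES_D = 10; EF_D = 10+7 = 17
ES_E = 4; EF_E = 4+9 = 13
ES_F = max(EF_B=4, EF_C=8) = 8; EF_F = 8+13 = 21
ES_G = 4; EF_G = 4+5 = 9
ES_H = max(EF_D=17, EF_E=13, EF_F=21, EF_G=9) = 21; EF_H = 21+4 = 25
Expected project duration μ = 25 days. Critical path: C → F → H.

Variance along critical path = 0.444 + 7.111 + 0.111 = 7.667; σ = 2.769 days.
D = μ + z·σ = 25 + 0.842·2.769 = 27.3 days

27.3 days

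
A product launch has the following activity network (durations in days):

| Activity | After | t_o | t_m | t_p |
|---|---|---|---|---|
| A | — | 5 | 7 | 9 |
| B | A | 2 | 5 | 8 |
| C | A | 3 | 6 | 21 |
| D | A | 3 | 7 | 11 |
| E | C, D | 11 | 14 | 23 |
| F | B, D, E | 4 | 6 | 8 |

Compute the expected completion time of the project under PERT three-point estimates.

te_A = (5 + 4·7 + 9)/6 = 42/6 = 7
te_B = (2 + 4·5 + 8)/6 = 30/6 = 5
te_C = (3 + 4·6 + 21)/6 = 48/6 = 8
te_D = (3 + 4·7 + 11)/6 = 42/6 = 7
te_E = (11 + 4·14 + 23)/6 = 90/6 = 15
te_F = (4 + 4·6 + 8)/6 = 36/6 = 6

Forward pass:
ES_A = 0; EF_A = 7
ES_B = 7; EF_B = 7+5 = 12
ES_C = 7; EF_C = 7+8 = 15
ES_D = 7; EF_D = 7+7 = 14
ES_E = max(EF_C=15, EF_D=14) = 15; EF_E = 15+15 = 30
ES_F = max(EF_B=12, EF_D=14, EF_E=30) = 30; EF_F = 30+6 = 36
Expected project duration μ = 36 days. Critical path: A → C → E → F.

36 days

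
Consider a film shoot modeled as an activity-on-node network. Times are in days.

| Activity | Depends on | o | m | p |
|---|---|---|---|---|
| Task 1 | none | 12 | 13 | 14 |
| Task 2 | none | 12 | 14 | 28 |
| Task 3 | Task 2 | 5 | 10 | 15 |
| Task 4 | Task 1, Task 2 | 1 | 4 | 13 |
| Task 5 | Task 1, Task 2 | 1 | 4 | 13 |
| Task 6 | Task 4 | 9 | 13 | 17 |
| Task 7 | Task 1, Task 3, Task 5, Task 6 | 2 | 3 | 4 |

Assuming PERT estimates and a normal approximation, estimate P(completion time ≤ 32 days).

0.083

te_Task 1 = (12 + 4·13 + 14)/6 = 78/6 = 13; σ²_Task 1 = ((14−12)/6)² = 0.111
te_Task 2 = (12 + 4·14 + 28)/6 = 96/6 = 16; σ²_Task 2 = ((28−12)/6)² = 7.111
te_Task 3 = (5 + 4·10 + 15)/6 = 60/6 = 10; σ²_Task 3 = ((15−5)/6)² = 2.778
te_Task 4 = (1 + 4·4 + 13)/6 = 30/6 = 5; σ²_Task 4 = ((13−1)/6)² = 4.000
te_Task 5 = (1 + 4·4 + 13)/6 = 30/6 = 5; σ²_Task 5 = ((13−1)/6)² = 4.000
te_Task 6 = (9 + 4·13 + 17)/6 = 78/6 = 13; σ²_Task 6 = ((17−9)/6)² = 1.778
te_Task 7 = (2 + 4·3 + 4)/6 = 18/6 = 3; σ²_Task 7 = ((4−2)/6)² = 0.111

Forward pass:
ES_Task 1 = 0; EF_Task 1 = 13
ES_Task 2 = 0; EF_Task 2 = 16
ES_Task 3 = 16; EF_Task 3 = 16+10 = 26
ES_Task 4 = max(EF_Task 1=13, EF_Task 2=16) = 16; EF_Task 4 = 16+5 = 21
ES_Task 5 = max(EF_Task 1=13, EF_Task 2=16) = 16; EF_Task 5 = 16+5 = 21
ES_Task 6 = 21; EF_Task 6 = 21+13 = 34
ES_Task 7 = max(EF_Task 1=13, EF_Task 3=26, EF_Task 5=21, EF_Task 6=34) = 34; EF_Task 7 = 34+3 = 37
Expected project duration μ = 37 days. Critical path: Task 2 → Task 4 → Task 6 → Task 7.

Variance along critical path = 7.111 + 4.000 + 1.778 + 0.111 = 13.000; σ = √13.000 = 3.606 days.
Z = (32 − 37) / 3.606 = -1.387
P(T ≤ 32) = Φ(-1.387) ≈ 0.083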